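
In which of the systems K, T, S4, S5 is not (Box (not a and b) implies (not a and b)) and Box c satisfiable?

K-tableau for the formula:
1. not (Box (not a and b) implies (not a and b)) and Box c, 0
2. not (Box (not a and b) implies (not a and b)), 0
3. Box c, 0
4. Box (not a and b), 0
5. not (not a and b), 0
6. not b, 0
Complete open branch: satisfiable in K.
T-tableau for the formula:
1. not (Box (not a and b) implies (not a and b)) and Box c, 0
2. not (Box (not a and b) implies (not a and b)), 0
3. Box c, 0
4. Box (not a and b), 0
5. not (not a and b), 0
6. c, 0
7. not a and b, 0
8. not a, 0
9. b, 0
10. not b, 0
Accessibility: 0R0
Branch closes: b and not b both at 0.
Every branch closes (one shown): unsatisfiable in T, hence also in S4, S5 (every S4/S5-frame is a T-frame).

K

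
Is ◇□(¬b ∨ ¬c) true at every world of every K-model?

Tableau for the negation ¬◇□(¬b ∨ ¬c):
1. ¬◇□(¬b ∨ ¬c), w0
The negation has an open branch (countermodel exists).

No, not valid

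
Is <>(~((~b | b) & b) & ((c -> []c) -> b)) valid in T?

No, not valid

Tableau for the negation ~<>(~((~b | b) & b) & ((c -> []c) -> b)):
1. ~<>(~((~b | b) & b) & ((c -> []c) -> b)), u
2. ~(~((~b | b) & b) & ((c -> []c) -> b)), u
3. ~((c -> []c) -> b), u
4. c -> []c, u
5. ~b, u
6. []c, u
7. c, u
Accessibility: uRu
The negation has an open branch (countermodel exists).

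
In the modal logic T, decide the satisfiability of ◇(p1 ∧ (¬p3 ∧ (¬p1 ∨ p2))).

1. ◇(p1 ∧ (¬p3 ∧ (¬p1 ∨ p2))), 0
2. p1 ∧ (¬p3 ∧ (¬p1 ∨ p2)), 1
3. p1, 1
4. ¬p3 ∧ (¬p1 ∨ p2), 1
5. ¬p3, 1
6. ¬p1 ∨ p2, 1
7. p2, 1
Accessibility: 0R0, 0R1, 1R1

Satisfiable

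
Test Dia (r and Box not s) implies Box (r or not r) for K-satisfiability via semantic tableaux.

1. Dia (r and Box not s) implies Box (r or not r), u
2. Box (r or not r), u

Satisfiable (open branch found)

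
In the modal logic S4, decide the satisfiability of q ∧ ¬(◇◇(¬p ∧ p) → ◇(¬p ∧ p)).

1. q ∧ ¬(◇◇(¬p ∧ p) → ◇(¬p ∧ p)), 0
2. q, 0
3. ¬(◇◇(¬p ∧ p) → ◇(¬p ∧ p)), 0
4. ◇◇(¬p ∧ p), 0
5. ¬◇(¬p ∧ p), 0
6. ¬(¬p ∧ p), 0
7. ¬p, 0
8. ◇(¬p ∧ p), 1
9. ¬(¬p ∧ p), 1
10. ¬p, 1
11. ¬p ∧ p, 2
12. ¬p, 2
13. p, 2
Accessibility: 0R0, 0R1, 0R2, 1R1, 1R2, 2R2
Branch closes: p and ¬p both at 2.
(One branch shown.) All branches close.

Unsatisfiable (every branch closes)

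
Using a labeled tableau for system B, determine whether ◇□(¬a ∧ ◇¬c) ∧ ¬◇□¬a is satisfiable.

Unsatisfiable

1. ◇□(¬a ∧ ◇¬c) ∧ ¬◇□¬a, w0
2. ◇□(¬a ∧ ◇¬c), w0
3. ¬◇□¬a, w0
4. ¬□¬a, w0
5. □(¬a ∧ ◇¬c), w1
6. ¬□¬a, w1
7. ¬a ∧ ◇¬c, w0
8. ¬a, w0
9. ◇¬c, w0
10. ¬a ∧ ◇¬c, w1
11. ¬a, w1
12. ◇¬c, w1
13. a, w2
14. ¬□¬a, w2
15. a, w3
16. ¬a ∧ ◇¬c, w3
17. ¬a, w3
18. ◇¬c, w3
Accessibility: w0Rw0, w0Rw1, w0Rw2, w1Rw0, w1Rw1, w1Rw3, w2Rw0, w2Rw2, w3Rw1, w3Rw3
Branch closes: a and ¬a both at w3.
All branches of the tableau close; one closing branch shown above.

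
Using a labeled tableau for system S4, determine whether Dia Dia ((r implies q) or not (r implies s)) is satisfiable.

1. Dia Dia ((r implies q) or not (r implies s)), 0
2. Dia ((r implies q) or not (r implies s)), 1
3. (r implies q) or not (r implies s), 2
4. not (r implies s), 2
5. r, 2
6. not s, 2
Accessibility: 0R0, 0R1, 0R2, 1R1, 1R2, 2R2

Yes, satisfiable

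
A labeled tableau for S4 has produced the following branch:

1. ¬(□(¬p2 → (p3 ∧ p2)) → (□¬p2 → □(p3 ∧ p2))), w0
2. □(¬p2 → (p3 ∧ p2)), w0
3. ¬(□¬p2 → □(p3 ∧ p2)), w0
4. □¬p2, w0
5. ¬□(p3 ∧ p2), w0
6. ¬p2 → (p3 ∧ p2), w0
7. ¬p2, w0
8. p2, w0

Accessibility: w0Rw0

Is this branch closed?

Both p2 and ¬p2 appear at w0.

Closed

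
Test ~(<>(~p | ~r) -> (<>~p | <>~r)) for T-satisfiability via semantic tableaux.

Unsatisfiable (every branch closes)

1. ~(<>(~p | ~r) -> (<>~p | <>~r)), u
2. <>(~p | ~r), u   [~->-rule on 1]
3. ~(<>~p | <>~r), u   [~->-rule on 1]
4. ~<>~p, u   [~|-rule on 3]
5. ~<>~r, u   [~|-rule on 3]
6. p, u   [~<>-rule on 4 via uRu]
7. r, u   [~<>-rule on 5 via uRu]
8. ~p | ~r, v   [<>-rule on 2: fresh world v, uRv]
9. p, v   [~<>-rule on 4 via uRv]
10. r, v   [~<>-rule on 5 via uRv]
11. ~r, v   [|-rule on 8 (branches; this branch)]
Accessibility: uRu, uRv, vRv
Branch closes: r and ~r both at v.
All branches of the tableau close; one closing branch shown above.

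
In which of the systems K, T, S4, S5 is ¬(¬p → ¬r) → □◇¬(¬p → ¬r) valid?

S5

S4-tableau for the negation ¬(¬(¬p → ¬r) → □◇¬(¬p → ¬r)):
1. ¬(¬(¬p → ¬r) → □◇¬(¬p → ¬r)), u
2. ¬(¬p → ¬r), u
3. ¬□◇¬(¬p → ¬r), u
4. ¬p, u
5. r, u
6. ¬◇¬(¬p → ¬r), v
7. ¬p → ¬r, v
8. ¬r, v
Accessibility: uRu, uRv, vRv
Complete open branch: countermodel on an S4-frame, so not valid in S4, nor in K, T (the same frame is also a K-frame and a T-frame).
S5-tableau for the negation ¬(¬(¬p → ¬r) → □◇¬(¬p → ¬r)):
1. ¬(¬(¬p → ¬r) → □◇¬(¬p → ¬r)), u
2. ¬(¬p → ¬r), u
3. ¬□◇¬(¬p → ¬r), u
4. ¬p, u
5. r, u
6. ¬◇¬(¬p → ¬r), v
7. ¬p → ¬r, u
8. ¬p → ¬r, v
9. ¬r, u
Accessibility: uRu, uRv, vRu, vRv
Branch closes: r and ¬r both at u.
Every branch closes (one shown): valid in S5.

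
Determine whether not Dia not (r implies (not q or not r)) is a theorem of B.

Not valid

Tableau for the negation Dia not (r implies (not q or not r)):
1. Dia not (r implies (not q or not r)), u
2. not (r implies (not q or not r)), v
3. r, v
4. not (not q or not r), v
5. q, v
Accessibility: uRu, uRv, vRu, vRv
The negation has an open branch (countermodel exists).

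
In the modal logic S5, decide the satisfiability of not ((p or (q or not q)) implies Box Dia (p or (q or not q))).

Unsatisfiable (every branch closes)

1. not ((p or (q or not q)) implies Box Dia (p or (q or not q))), u
2. p or (q or not q), u
3. not Box Dia (p or (q or not q)), u
4. q or not q, u
5. not q, u
6. not Dia (p or (q or not q)), v
7. not (p or (q or not q)), u
8. not p, u
9. not (q or not q), u
10. q, u
Accessibility: uRu, uRv, vRu, vRv
Branch closes: q and not q both at u.
All branches of the tableau close; one closing branch shown above.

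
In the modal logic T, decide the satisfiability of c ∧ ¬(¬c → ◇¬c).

Unsatisfiable (every branch closes)

1. c ∧ ¬(¬c → ◇¬c), 0
2. c, 0
3. ¬(¬c → ◇¬c), 0
4. ¬c, 0
5. ¬◇¬c, 0
Accessibility: 0R0
Branch closes: c and ¬c both at 0.
(One branch shown.) All branches close.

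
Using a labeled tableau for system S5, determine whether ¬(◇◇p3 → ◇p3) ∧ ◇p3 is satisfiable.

Unsatisfiable

1. ¬(◇◇p3 → ◇p3) ∧ ◇p3, w0
2. ¬(◇◇p3 → ◇p3), w0
3. ◇p3, w0
4. ◇◇p3, w0
5. ¬◇p3, w0
6. ¬p3, w0
7. p3, w1
8. ¬p3, w1
Accessibility: w0Rw0, w0Rw1, w1Rw0, w1Rw1
Branch closes: p3 and ¬p3 both at w1.
Every branch closes; the branch above is one of them.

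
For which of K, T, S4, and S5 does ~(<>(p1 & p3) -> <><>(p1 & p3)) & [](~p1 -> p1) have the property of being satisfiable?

K

K-tableau for the formula:
1. ~(<>(p1 & p3) -> <><>(p1 & p3)) & [](~p1 -> p1), 0
2. ~(<>(p1 & p3) -> <><>(p1 & p3)), 0
3. [](~p1 -> p1), 0
4. <>(p1 & p3), 0
5. ~<><>(p1 & p3), 0
6. p1 & p3, 1
7. p1, 1
8. p3, 1
9. ~p1 -> p1, 1
10. ~<>(p1 & p3), 1
Accessibility: 0R1
Complete open branch: satisfiable in K.
T-tableau for the formula:
1. ~(<>(p1 & p3) -> <><>(p1 & p3)) & [](~p1 -> p1), 0
2. ~(<>(p1 & p3) -> <><>(p1 & p3)), 0
3. [](~p1 -> p1), 0
4. <>(p1 & p3), 0
5. ~<><>(p1 & p3), 0
6. ~p1 -> p1, 0
7. ~<>(p1 & p3), 0
8. ~(p1 & p3), 0
9. p1, 0
10. ~p3, 0
11. p1 & p3, 1
12. p1, 1
13. p3, 1
14. ~p1 -> p1, 1
15. ~<>(p1 & p3), 1
16. ~(p1 & p3), 1
17. ~p3, 1
Accessibility: 0R0, 0R1, 1R1
Branch closes: p3 and ~p3 both at 1.
Every branch closes (one shown): unsatisfiable in T, hence also in S4, S5 (every S4/S5-frame is a T-frame).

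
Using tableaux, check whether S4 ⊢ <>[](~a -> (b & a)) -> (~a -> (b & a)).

Tableau for the negation ~(<>[](~a -> (b & a)) -> (~a -> (b & a))):
1. ~(<>[](~a -> (b & a)) -> (~a -> (b & a))), w0
2. <>[](~a -> (b & a)), w0
3. ~(~a -> (b & a)), w0
4. ~a, w0
5. ~(b & a), w0
6. [](~a -> (b & a)), w1
7. ~a -> (b & a), w1
8. b & a, w1
9. b, w1
10. a, w1
Accessibility: w0Rw0, w0Rw1, w1Rw1
The negation has an open branch (countermodel exists).

Invalid (countermodel exists)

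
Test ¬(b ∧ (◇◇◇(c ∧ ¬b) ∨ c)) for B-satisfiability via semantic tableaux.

Yes, satisfiable

1. ¬(b ∧ (◇◇◇(c ∧ ¬b) ∨ c)), w0
2. ¬(◇◇◇(c ∧ ¬b) ∨ c), w0
3. ¬◇◇◇(c ∧ ¬b), w0
4. ¬c, w0
5. ¬◇◇(c ∧ ¬b), w0
6. ¬◇(c ∧ ¬b), w0
7. ¬(c ∧ ¬b), w0
8. b, w0
Accessibility: w0Rw0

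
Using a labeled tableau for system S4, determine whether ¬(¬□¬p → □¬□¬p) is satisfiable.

Satisfiable (open branch found)

1. ¬(¬□¬p → □¬□¬p), w0
2. ¬□¬p, w0
3. ¬□¬□¬p, w0
4. p, w1
5. □¬p, w2
6. ¬p, w2
Accessibility: w0Rw0, w0Rw1, w0Rw2, w1Rw1, w2Rw2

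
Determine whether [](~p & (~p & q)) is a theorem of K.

Not valid

Tableau for the negation ~[](~p & (~p & q)):
1. ~[](~p & (~p & q)), u
2. ~(~p & (~p & q)), v
3. ~(~p & q), v
4. ~q, v
Accessibility: uRv
The negation has an open branch (countermodel exists).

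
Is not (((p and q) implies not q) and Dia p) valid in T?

Tableau for the negation ((p and q) implies not q) and Dia p:
1. ((p and q) implies not q) and Dia p, w0
2. (p and q) implies not q, w0
3. Dia p, w0
4. not q, w0
5. p, w1
Accessibility: w0Rw0, w0Rw1, w1Rw1
The negation has an open branch (countermodel exists).

No, not valid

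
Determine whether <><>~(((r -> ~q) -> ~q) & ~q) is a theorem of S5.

Tableau for the negation ~<><>~(((r -> ~q) -> ~q) & ~q):
1. ~<><>~(((r -> ~q) -> ~q) & ~q), 0
2. ~<>~(((r -> ~q) -> ~q) & ~q), 0
3. ((r -> ~q) -> ~q) & ~q, 0
4. (r -> ~q) -> ~q, 0
5. ~q, 0
Accessibility: 0R0
The negation has an open branch (countermodel exists).

Invalid (countermodel exists)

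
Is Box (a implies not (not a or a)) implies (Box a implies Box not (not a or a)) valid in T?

Valid

Tableau for the negation not (Box (a implies not (not a or a)) implies (Box a implies Box not (not a or a))):
1. not (Box (a implies not (not a or a)) implies (Box a implies Box not (not a or a))), u
2. Box (a implies not (not a or a)), u   [neg-implies-rule on 1]
3. not (Box a implies Box not (not a or a)), u   [neg-implies-rule on 1]
4. Box a, u   [neg-implies-rule on 3]
5. not Box not (not a or a), u   [neg-implies-rule on 3]
6. a implies not (not a or a), u   [Box-rule on 2 via uRu]
7. a, u   [Box-rule on 4 via uRu]
8. not (not a or a), u   [implies-rule on 6 (branches; this branch)]
9. not a, u   [neg-or-rule on 8]
Accessibility: uRu
Branch closes: a and not a both at u.
All branches of the negation close; one closing branch shown above.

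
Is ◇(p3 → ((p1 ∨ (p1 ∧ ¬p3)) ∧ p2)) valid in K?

Invalid (countermodel exists)

Tableau for the negation ¬◇(p3 → ((p1 ∨ (p1 ∧ ¬p3)) ∧ p2)):
1. ¬◇(p3 → ((p1 ∨ (p1 ∧ ¬p3)) ∧ p2)), 0
The negation has an open branch (countermodel exists).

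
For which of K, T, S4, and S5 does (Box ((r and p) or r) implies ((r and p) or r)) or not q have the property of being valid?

T-tableau for the negation not ((Box ((r and p) or r) implies ((r and p) or r)) or not q):
1. not ((Box ((r and p) or r) implies ((r and p) or r)) or not q), u
2. not (Box ((r and p) or r) implies ((r and p) or r)), u
3. q, u
4. Box ((r and p) or r), u
5. not ((r and p) or r), u
6. not (r and p), u
7. not r, u
8. (r and p) or r, u
9. not p, u
10. r and p, u
11. r, u
12. p, u
Accessibility: uRu
Branch closes: r and not r both at u.
Every branch closes (one shown): valid in T, hence also in S4, S5 (every theorem of T is a theorem of S4 and S5).
K-tableau for the negation not ((Box ((r and p) or r) implies ((r and p) or r)) or not q):
1. not ((Box ((r and p) or r) implies ((r and p) or r)) or not q), u
2. not (Box ((r and p) or r) implies ((r and p) or r)), u
3. q, u
4. Box ((r and p) or r), u
5. not ((r and p) or r), u
6. not (r and p), u
7. not r, u
8. not p, u
Complete open branch: countermodel on a K-frame, so not valid in K.

T, S4, S5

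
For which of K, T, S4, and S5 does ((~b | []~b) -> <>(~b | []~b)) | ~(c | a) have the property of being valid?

T, S4, S5

T-tableau for the negation ~(((~b | []~b) -> <>(~b | []~b)) | ~(c | a)):
1. ~(((~b | []~b) -> <>(~b | []~b)) | ~(c | a)), u
2. ~((~b | []~b) -> <>(~b | []~b)), u
3. c | a, u
4. ~b | []~b, u
5. ~<>(~b | []~b), u
6. ~(~b | []~b), u
7. b, u
8. ~[]~b, u
9. a, u
10. []~b, u
11. ~b, u
Accessibility: uRu
Branch closes: b and ~b both at u.
Every branch closes (one shown): valid in T, hence also in S4, S5 (every theorem of T is a theorem of S4 and S5).
K-tableau for the negation ~(((~b | []~b) -> <>(~b | []~b)) | ~(c | a)):
1. ~(((~b | []~b) -> <>(~b | []~b)) | ~(c | a)), u
2. ~((~b | []~b) -> <>(~b | []~b)), u
3. c | a, u
4. ~b | []~b, u
5. ~<>(~b | []~b), u
6. a, u
7. []~b, u
Complete open branch: countermodel on a K-frame, so not valid in K.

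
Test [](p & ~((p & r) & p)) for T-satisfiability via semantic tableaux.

Satisfiable (open branch found)

1. [](p & ~((p & r) & p)), w0
2. p & ~((p & r) & p), w0
3. p, w0
4. ~((p & r) & p), w0
5. ~(p & r), w0
6. ~r, w0
Accessibility: w0Rw0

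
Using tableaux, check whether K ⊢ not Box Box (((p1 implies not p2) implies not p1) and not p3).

Tableau for the negation Box Box (((p1 implies not p2) implies not p1) and not p3):
1. Box Box (((p1 implies not p2) implies not p1) and not p3), 0
The negation has an open branch (countermodel exists).

Invalid (countermodel exists)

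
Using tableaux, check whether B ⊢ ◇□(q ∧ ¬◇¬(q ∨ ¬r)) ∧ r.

Tableau for the negation ¬(◇□(q ∧ ¬◇¬(q ∨ ¬r)) ∧ r):
1. ¬(◇□(q ∧ ¬◇¬(q ∨ ¬r)) ∧ r), w0
2. ¬r, w0
Accessibility: w0Rw0
The negation has an open branch (countermodel exists).

No, not valid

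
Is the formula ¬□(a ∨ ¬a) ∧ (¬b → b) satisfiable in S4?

No, unsatisfiable

1. ¬□(a ∨ ¬a) ∧ (¬b → b), u
2. ¬□(a ∨ ¬a), u
3. ¬b → b, u
4. b, u
5. ¬(a ∨ ¬a), v
6. ¬a, v
7. a, v
Accessibility: uRu, uRv, vRv
Branch closes: a and ¬a both at v.
All branches of the tableau close; one closing branch shown above.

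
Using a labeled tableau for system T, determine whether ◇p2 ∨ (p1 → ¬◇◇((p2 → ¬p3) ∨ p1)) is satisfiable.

Satisfiable (open branch found)

1. ◇p2 ∨ (p1 → ¬◇◇((p2 → ¬p3) ∨ p1)), u
2. p1 → ¬◇◇((p2 → ¬p3) ∨ p1), u
3. ¬◇◇((p2 → ¬p3) ∨ p1), u
4. ¬◇((p2 → ¬p3) ∨ p1), u
5. ¬((p2 → ¬p3) ∨ p1), u
6. ¬(p2 → ¬p3), u
7. ¬p1, u
8. p2, u
9. p3, u
Accessibility: uRu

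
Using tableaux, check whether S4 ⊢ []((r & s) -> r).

Valid

Tableau for the negation ~[]((r & s) -> r):
1. ~[]((r & s) -> r), w0
2. ~((r & s) -> r), w1
3. r & s, w1
4. ~r, w1
5. r, w1
6. s, w1
Accessibility: w0Rw0, w0Rw1, w1Rw1
Branch closes: r and ~r both at w1.
All branches of the negation close; one closing branch shown above.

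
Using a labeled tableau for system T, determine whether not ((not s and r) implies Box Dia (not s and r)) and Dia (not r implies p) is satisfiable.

1. not ((not s and r) implies Box Dia (not s and r)) and Dia (not r implies p), u
2. not ((not s and r) implies Box Dia (not s and r)), u
3. Dia (not r implies p), u
4. not s and r, u
5. not Box Dia (not s and r), u
6. not s, u
7. r, u
8. not r implies p, v
9. p, v
10. not Dia (not s and r), w
11. not (not s and r), w
12. not r, w
Accessibility: uRu, uRv, uRw, vRv, wRw

Satisfiable (open branch found)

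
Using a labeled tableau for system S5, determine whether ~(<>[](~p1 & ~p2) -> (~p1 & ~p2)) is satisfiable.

1. ~(<>[](~p1 & ~p2) -> (~p1 & ~p2)), u
2. <>[](~p1 & ~p2), u
3. ~(~p1 & ~p2), u
4. p2, u
5. [](~p1 & ~p2), v
6. ~p1 & ~p2, u
7. ~p1, u
8. ~p2, u
Accessibility: uRu, uRv, vRu, vRv
Branch closes: p2 and ~p2 both at u.
(One branch shown.) All branches close.

No, unsatisfiable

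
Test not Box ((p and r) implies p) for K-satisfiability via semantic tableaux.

Unsatisfiable

1. not Box ((p and r) implies p), w0
2. not ((p and r) implies p), w1   [neg-Box-rule on 1: fresh world w1, w0Rw1]
3. p and r, w1   [neg-implies-rule on 2]
4. not p, w1   [neg-implies-rule on 2]
5. p, w1   [and-rule on 3]
6. r, w1   [and-rule on 3]
Accessibility: w0Rw1
Branch closes: p and not p both at w1.
(One branch shown.) All branches close.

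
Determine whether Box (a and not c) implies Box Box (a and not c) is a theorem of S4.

Tableau for the negation not (Box (a and not c) implies Box Box (a and not c)):
1. not (Box (a and not c) implies Box Box (a and not c)), 0
2. Box (a and not c), 0   [neg-implies-rule on 1]
3. not Box Box (a and not c), 0   [neg-implies-rule on 1]
4. a and not c, 0   [Box-rule on 2 via 0R0]
5. a, 0   [and-rule on 4]
6. not c, 0   [and-rule on 4]
7. not Box (a and not c), 1   [neg-Box-rule on 3: fresh world 1, 0R1]
8. a and not c, 1   [Box-rule on 2 via 0R1]
9. a, 1   [and-rule on 8]
10. not c, 1   [and-rule on 8]
11. not (a and not c), 2   [neg-Box-rule on 7: fresh world 2, 1R2]
12. a and not c, 2   [Box-rule on 2 via 0R2]
13. a, 2   [and-rule on 12]
14. not c, 2   [and-rule on 12]
15. c, 2   [neg-and-rule on 11 (branches; this branch)]
Accessibility: 0R0, 0R1, 0R2, 1R1, 1R2, 2R2
Branch closes: c and not c both at 2.
All branches of the negation close; one closing branch shown above.

Valid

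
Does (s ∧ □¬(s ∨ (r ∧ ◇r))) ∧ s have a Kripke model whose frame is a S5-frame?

1. (s ∧ □¬(s ∨ (r ∧ ◇r))) ∧ s, w0
2. s ∧ □¬(s ∨ (r ∧ ◇r)), w0   [∧-rule on 1]
3. s, w0   [∧-rule on 1]
4. □¬(s ∨ (r ∧ ◇r)), w0   [∧-rule on 2]
5. ¬(s ∨ (r ∧ ◇r)), w0   [□-rule on 4 via w0Rw0]
6. ¬s, w0   [¬∨-rule on 5]
7. ¬(r ∧ ◇r), w0   [¬∨-rule on 5]
Accessibility: w0Rw0
Branch closes: s and ¬s both at w0.
(One branch shown.) All branches close.

Unsatisfiable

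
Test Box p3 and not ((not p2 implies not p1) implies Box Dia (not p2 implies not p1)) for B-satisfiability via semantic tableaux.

Unsatisfiable

1. Box p3 and not ((not p2 implies not p1) implies Box Dia (not p2 implies not p1)), w0
2. Box p3, w0
3. not ((not p2 implies not p1) implies Box Dia (not p2 implies not p1)), w0
4. not p2 implies not p1, w0
5. not Box Dia (not p2 implies not p1), w0
6. p3, w0
7. not p1, w0
8. not Dia (not p2 implies not p1), w1
9. p3, w1
10. not (not p2 implies not p1), w0
11. not p2, w0
12. p1, w0
Accessibility: w0Rw0, w0Rw1, w1Rw0, w1Rw1
Branch closes: p1 and not p1 both at w0.
(One branch shown.) All branches close.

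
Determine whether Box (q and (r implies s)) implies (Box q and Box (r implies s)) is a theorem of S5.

Tableau for the negation not (Box (q and (r implies s)) implies (Box q and Box (r implies s))):
1. not (Box (q and (r implies s)) implies (Box q and Box (r implies s))), 0
2. Box (q and (r implies s)), 0   [neg-implies-rule on 1]
3. not (Box q and Box (r implies s)), 0   [neg-implies-rule on 1]
4. q and (r implies s), 0   [Box-rule on 2 via 0R0]
5. q, 0   [and-rule on 4]
6. r implies s, 0   [and-rule on 4]
7. not Box (r implies s), 0   [neg-and-rule on 3 (branches; this branch)]
8. s, 0   [implies-rule on 6 (branches; this branch)]
9. not (r implies s), 1   [neg-Box-rule on 7: fresh world 1, 0R1]
10. r, 1   [neg-implies-rule on 9]
11. not s, 1   [neg-implies-rule on 9]
12. q and (r implies s), 1   [Box-rule on 2 via 0R1]
13. q, 1   [and-rule on 12]
14. r implies s, 1   [and-rule on 12]
15. s, 1   [implies-rule on 14 (branches; this branch)]
Accessibility: 0R0, 0R1, 1R0, 1R1
Branch closes: s and not s both at 1.
Every branch of the negation's tableau closes; the branch above is one of them.

Valid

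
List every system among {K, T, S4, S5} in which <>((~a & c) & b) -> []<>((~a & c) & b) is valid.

S5-tableau for the negation ~(<>((~a & c) & b) -> []<>((~a & c) & b)):
1. ~(<>((~a & c) & b) -> []<>((~a & c) & b)), w0
2. <>((~a & c) & b), w0   [~->-rule on 1]
3. ~[]<>((~a & c) & b), w0   [~->-rule on 1]
4. (~a & c) & b, w1   [<>-rule on 2: fresh world w1, w0Rw1]
5. ~a & c, w1   [&-rule on 4]
6. b, w1   [&-rule on 4]
7. ~a, w1   [&-rule on 5]
8. c, w1   [&-rule on 5]
9. ~<>((~a & c) & b), w2   [~[]-rule on 3: fresh world w2, w0Rw2]
10. ~((~a & c) & b), w0   [~<>-rule on 9 via w2Rw0]
11. ~((~a & c) & b), w1   [~<>-rule on 9 via w2Rw1]
12. ~((~a & c) & b), w2   [~<>-rule on 9 via w2Rw2]
13. ~(~a & c), w0   [~&-rule on 10 (branches; this branch)]
14. ~(~a & c), w1   [~&-rule on 11 (branches; this branch)]
15. ~b, w2   [~&-rule on 12 (branches; this branch)]
16. ~c, w0   [~&-rule on 13 (branches; this branch)]
17. ~c, w1   [~&-rule on 14 (branches; this branch)]
Accessibility: w0Rw0, w0Rw1, w0Rw2, w1Rw0, w1Rw1, w1Rw2, w2Rw0, w2Rw1, w2Rw2
Branch closes: c and ~c both at w1.
Every branch closes (one shown): valid in S5.
S4-tableau for the negation ~(<>((~a & c) & b) -> []<>((~a & c) & b)):
1. ~(<>((~a & c) & b) -> []<>((~a & c) & b)), w0
2. <>((~a & c) & b), w0   [~->-rule on 1]
3. ~[]<>((~a & c) & b), w0   [~->-rule on 1]
4. (~a & c) & b, w1   [<>-rule on 2: fresh world w1, w0Rw1]
5. ~a & c, w1   [&-rule on 4]
6. b, w1   [&-rule on 4]
7. ~a, w1   [&-rule on 5]
8. c, w1   [&-rule on 5]
9. ~<>((~a & c) & b), w2   [~[]-rule on 3: fresh world w2, w0Rw2]
10. ~((~a & c) & b), w2   [~<>-rule on 9 via w2Rw2]
11. ~b, w2   [~&-rule on 10 (branches; this branch)]
Accessibility: w0Rw0, w0Rw1, w0Rw2, w1Rw1, w2Rw2
Complete open branch: countermodel on an S4-frame, so not valid in S4, nor in K, T (the same frame is also a K-frame and a T-frame).

S5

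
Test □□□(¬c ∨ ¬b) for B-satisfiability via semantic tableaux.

1. □□□(¬c ∨ ¬b), w0
2. □□(¬c ∨ ¬b), w0
3. □(¬c ∨ ¬b), w0
4. ¬c ∨ ¬b, w0
5. ¬b, w0
Accessibility: w0Rw0

Satisfiable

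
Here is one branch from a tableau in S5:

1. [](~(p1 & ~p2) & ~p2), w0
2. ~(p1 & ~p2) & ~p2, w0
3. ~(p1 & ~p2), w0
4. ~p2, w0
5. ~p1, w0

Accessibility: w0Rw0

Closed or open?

No world carries both an atom and its negation.

Open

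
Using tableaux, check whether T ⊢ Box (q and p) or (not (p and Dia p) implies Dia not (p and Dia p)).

Tableau for the negation not (Box (q and p) or (not (p and Dia p) implies Dia not (p and Dia p))):
1. not (Box (q and p) or (not (p and Dia p) implies Dia not (p and Dia p))), 0
2. not Box (q and p), 0   [neg-or-rule on 1]
3. not (not (p and Dia p) implies Dia not (p and Dia p)), 0   [neg-or-rule on 1]
4. not (p and Dia p), 0   [neg-implies-rule on 3]
5. not Dia not (p and Dia p), 0   [neg-implies-rule on 3]
6. p and Dia p, 0   [neg-Dia-rule on 5 via 0R0]
7. p, 0   [and-rule on 6]
8. Dia p, 0   [and-rule on 6]
9. not Dia p, 0   [neg-and-rule on 4 (branches; this branch)]
10. not p, 0   [neg-Dia-rule on 9 via 0R0]
Accessibility: 0R0
Branch closes: p and not p both at 0.
Every branch of the negation's tableau closes; the branch above is one of them.

Valid in T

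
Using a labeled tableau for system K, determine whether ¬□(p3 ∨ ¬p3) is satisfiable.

1. ¬□(p3 ∨ ¬p3), w0
2. ¬(p3 ∨ ¬p3), w1   [¬□-rule on 1: fresh world w1, w0Rw1]
3. ¬p3, w1   [¬∨-rule on 2]
4. p3, w1   [¬∨-rule on 2]
Accessibility: w0Rw1
Branch closes: p3 and ¬p3 both at w1.
All branches of the tableau close; one closing branch shown above.

No, unsatisfiable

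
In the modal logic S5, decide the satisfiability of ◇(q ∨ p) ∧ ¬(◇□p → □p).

No, unsatisfiable

1. ◇(q ∨ p) ∧ ¬(◇□p → □p), 0
2. ◇(q ∨ p), 0
3. ¬(◇□p → □p), 0
4. ◇□p, 0
5. ¬□p, 0
6. q ∨ p, 1
7. q, 1
8. □p, 2
9. p, 0
10. p, 1
11. p, 2
12. ¬p, 3
13. p, 3
Accessibility: 0R0, 0R1, 0R2, 0R3, 1R0, 1R1, 1R2, 1R3, 2R0, 2R1, 2R2, 2R3, 3R0, 3R1, 3R2, 3R3
Branch closes: p and ¬p both at 3.
(One branch shown.) All branches close.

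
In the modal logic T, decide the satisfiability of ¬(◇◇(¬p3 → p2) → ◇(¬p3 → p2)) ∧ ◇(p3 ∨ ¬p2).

Satisfiable

1. ¬(◇◇(¬p3 → p2) → ◇(¬p3 → p2)) ∧ ◇(p3 ∨ ¬p2), u
2. ¬(◇◇(¬p3 → p2) → ◇(¬p3 → p2)), u   [∧-rule on 1]
3. ◇(p3 ∨ ¬p2), u   [∧-rule on 1]
4. ◇◇(¬p3 → p2), u   [¬→-rule on 2]
5. ¬◇(¬p3 → p2), u   [¬→-rule on 2]
6. ¬(¬p3 → p2), u   [¬◇-rule on 5 via uRu]
7. ¬p3, u   [¬→-rule on 6]
8. ¬p2, u   [¬→-rule on 6]
9. p3 ∨ ¬p2, v   [◇-rule on 3: fresh world v, uRv]
10. ¬(¬p3 → p2), v   [¬◇-rule on 5 via uRv]
11. ¬p3, v   [¬→-rule on 10]
12. ¬p2, v   [¬→-rule on 10]
13. ◇(¬p3 → p2), w   [◇-rule on 4: fresh world w, uRw]
14. ¬(¬p3 → p2), w   [¬◇-rule on 5 via uRw]
15. ¬p3, w   [¬→-rule on 14]
16. ¬p2, w   [¬→-rule on 14]
17. ¬p3 → p2, x   [◇-rule on 13: fresh world x, wRx]
18. p2, x   [→-rule on 17 (branches; this branch)]
Accessibility: uRu, uRv, uRw, vRv, wRw, wRx, xRx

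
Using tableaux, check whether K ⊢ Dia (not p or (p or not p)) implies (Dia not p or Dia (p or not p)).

Yes, valid

Tableau for the negation not (Dia (not p or (p or not p)) implies (Dia not p or Dia (p or not p))):
1. not (Dia (not p or (p or not p)) implies (Dia not p or Dia (p or not p))), w0
2. Dia (not p or (p or not p)), w0
3. not (Dia not p or Dia (p or not p)), w0
4. not Dia not p, w0
5. not Dia (p or not p), w0
6. not p or (p or not p), w1
7. p, w1
8. not (p or not p), w1
9. not p, w1
Accessibility: w0Rw1
Branch closes: p and not p both at w1.
All branches of the negation close; one closing branch shown above.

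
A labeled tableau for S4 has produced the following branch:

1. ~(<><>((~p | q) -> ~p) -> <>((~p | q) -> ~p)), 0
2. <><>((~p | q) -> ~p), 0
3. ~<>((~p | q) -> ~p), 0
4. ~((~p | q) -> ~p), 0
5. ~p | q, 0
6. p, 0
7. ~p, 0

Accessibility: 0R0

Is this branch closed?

Closed

Both p and ~p appear at 0.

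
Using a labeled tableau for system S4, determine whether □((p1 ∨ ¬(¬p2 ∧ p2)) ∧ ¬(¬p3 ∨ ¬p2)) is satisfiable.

Satisfiable

1. □((p1 ∨ ¬(¬p2 ∧ p2)) ∧ ¬(¬p3 ∨ ¬p2)), 0
2. (p1 ∨ ¬(¬p2 ∧ p2)) ∧ ¬(¬p3 ∨ ¬p2), 0
3. p1 ∨ ¬(¬p2 ∧ p2), 0
4. ¬(¬p3 ∨ ¬p2), 0
5. p3, 0
6. p2, 0
7. ¬(¬p2 ∧ p2), 0
Accessibility: 0R0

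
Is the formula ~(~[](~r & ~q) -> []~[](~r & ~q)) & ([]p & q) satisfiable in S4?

Yes, satisfiable

1. ~(~[](~r & ~q) -> []~[](~r & ~q)) & ([]p & q), 0
2. ~(~[](~r & ~q) -> []~[](~r & ~q)), 0   [&-rule on 1]
3. []p & q, 0   [&-rule on 1]
4. ~[](~r & ~q), 0   [~->-rule on 2]
5. ~[]~[](~r & ~q), 0   [~->-rule on 2]
6. []p, 0   [&-rule on 3]
7. q, 0   [&-rule on 3]
8. p, 0   [[]-rule on 6 via 0R0]
9. ~(~r & ~q), 1   [~[]-rule on 4: fresh world 1, 0R1]
10. p, 1   [[]-rule on 6 via 0R1]
11. q, 1   [~&-rule on 9 (branches; this branch)]
12. [](~r & ~q), 2   [~[]-rule on 5: fresh world 2, 0R2]
13. p, 2   [[]-rule on 6 via 0R2]
14. ~r & ~q, 2   [[]-rule on 12 via 2R2]
15. ~r, 2   [&-rule on 14]
16. ~q, 2   [&-rule on 14]
Accessibility: 0R0, 0R1, 0R2, 1R1, 2R2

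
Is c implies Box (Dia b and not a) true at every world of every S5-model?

No, not valid

Tableau for the negation not (c implies Box (Dia b and not a)):
1. not (c implies Box (Dia b and not a)), 0
2. c, 0
3. not Box (Dia b and not a), 0
4. not (Dia b and not a), 1
5. a, 1
Accessibility: 0R0, 0R1, 1R0, 1R1
The negation has an open branch (countermodel exists).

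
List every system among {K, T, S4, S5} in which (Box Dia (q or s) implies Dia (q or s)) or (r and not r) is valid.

T, S4, S5

K-tableau for the negation not ((Box Dia (q or s) implies Dia (q or s)) or (r and not r)):
1. not ((Box Dia (q or s) implies Dia (q or s)) or (r and not r)), u
2. not (Box Dia (q or s) implies Dia (q or s)), u
3. not (r and not r), u
4. Box Dia (q or s), u
5. not Dia (q or s), u
6. r, u
Complete open branch: countermodel on a K-frame, so not valid in K.
T-tableau for the negation not ((Box Dia (q or s) implies Dia (q or s)) or (r and not r)):
1. not ((Box Dia (q or s) implies Dia (q or s)) or (r and not r)), u
2. not (Box Dia (q or s) implies Dia (q or s)), u
3. not (r and not r), u
4. Box Dia (q or s), u
5. not Dia (q or s), u
6. Dia (q or s), u
7. not (q or s), u
8. not q, u
9. not s, u
10. r, u
11. q or s, v
12. Dia (q or s), v
13. not (q or s), v
14. not q, v
15. not s, v
16. s, v
Accessibility: uRu, uRv, vRv
Branch closes: s and not s both at v.
Every branch closes (one shown): valid in T, hence also in S4, S5 (every theorem of T is a theorem of S4 and S5).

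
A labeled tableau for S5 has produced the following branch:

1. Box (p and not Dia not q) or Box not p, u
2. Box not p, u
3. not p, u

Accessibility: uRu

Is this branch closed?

Not closed

No world carries both an atom and its negation.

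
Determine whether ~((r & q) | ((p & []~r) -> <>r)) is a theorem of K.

Tableau for the negation (r & q) | ((p & []~r) -> <>r):
1. (r & q) | ((p & []~r) -> <>r), 0
2. (p & []~r) -> <>r, 0   [|-rule on 1 (branches; this branch)]
3. <>r, 0   [->-rule on 2 (branches; this branch)]
4. r, 1   [<>-rule on 3: fresh world 1, 0R1]
Accessibility: 0R1
The negation has an open branch (countermodel exists).

Not valid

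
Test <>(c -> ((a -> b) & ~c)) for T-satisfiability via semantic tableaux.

Yes, satisfiable

1. <>(c -> ((a -> b) & ~c)), w0
2. c -> ((a -> b) & ~c), w1
3. (a -> b) & ~c, w1
4. a -> b, w1
5. ~c, w1
6. b, w1
Accessibility: w0Rw0, w0Rw1, w1Rw1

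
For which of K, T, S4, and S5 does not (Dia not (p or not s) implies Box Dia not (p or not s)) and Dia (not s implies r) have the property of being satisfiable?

S5-tableau for the formula:
1. not (Dia not (p or not s) implies Box Dia not (p or not s)) and Dia (not s implies r), u
2. not (Dia not (p or not s) implies Box Dia not (p or not s)), u
3. Dia (not s implies r), u
4. Dia not (p or not s), u
5. not Box Dia not (p or not s), u
6. not s implies r, v
7. r, v
8. not (p or not s), w
9. not p, w
10. s, w
11. not Dia not (p or not s), x
12. p or not s, u
13. p or not s, v
14. p or not s, w
15. p or not s, x
16. not s, u
17. not s, v
18. not s, w
Accessibility: uRu, uRv, uRw, uRx, vRu, vRv, vRw, vRx, wRu, wRv, wRw, wRx, xRu, xRv, xRw, xRx
Branch closes: s and not s both at w.
Every branch closes (one shown): unsatisfiable in S5.
S4-tableau for the formula:
1. not (Dia not (p or not s) implies Box Dia not (p or not s)) and Dia (not s implies r), u
2. not (Dia not (p or not s) implies Box Dia not (p or not s)), u
3. Dia (not s implies r), u
4. Dia not (p or not s), u
5. not Box Dia not (p or not s), u
6. not s implies r, v
7. r, v
8. not (p or not s), w
9. not p, w
10. s, w
11. not Dia not (p or not s), x
12. p or not s, x
13. not s, x
Accessibility: uRu, uRv, uRw, uRx, vRv, wRw, xRx
Complete open branch: satisfiable in S4, hence also in K, T (this S4-model is also a K-model and a T-model).

K, T, S4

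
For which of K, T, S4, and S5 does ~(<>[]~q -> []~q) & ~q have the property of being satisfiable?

K, T, S4

S5-tableau for the formula:
1. ~(<>[]~q -> []~q) & ~q, u
2. ~(<>[]~q -> []~q), u
3. ~q, u
4. <>[]~q, u
5. ~[]~q, u
6. []~q, v
7. ~q, v
8. q, w
9. ~q, w
Accessibility: uRu, uRv, uRw, vRu, vRv, vRw, wRu, wRv, wRw
Branch closes: q and ~q both at w.
Every branch closes (one shown): unsatisfiable in S5.
S4-tableau for the formula:
1. ~(<>[]~q -> []~q) & ~q, u
2. ~(<>[]~q -> []~q), u
3. ~q, u
4. <>[]~q, u
5. ~[]~q, u
6. []~q, v
7. ~q, v
8. q, w
Accessibility: uRu, uRv, uRw, vRv, wRw
Complete open branch: satisfiable in S4, hence also in K, T (this S4-model is also a K-model and a T-model).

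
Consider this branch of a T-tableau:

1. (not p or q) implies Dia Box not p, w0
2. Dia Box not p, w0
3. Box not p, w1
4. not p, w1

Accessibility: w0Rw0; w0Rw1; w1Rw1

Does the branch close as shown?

No world carries both an atom and its negation.

Not closed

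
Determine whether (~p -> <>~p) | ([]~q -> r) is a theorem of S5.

Yes, valid

Tableau for the negation ~((~p -> <>~p) | ([]~q -> r)):
1. ~((~p -> <>~p) | ([]~q -> r)), 0
2. ~(~p -> <>~p), 0   [~|-rule on 1]
3. ~([]~q -> r), 0   [~|-rule on 1]
4. ~p, 0   [~->-rule on 2]
5. ~<>~p, 0   [~->-rule on 2]
6. []~q, 0   [~->-rule on 3]
7. ~r, 0   [~->-rule on 3]
8. p, 0   [~<>-rule on 5 via 0R0]
Accessibility: 0R0
Branch closes: p and ~p both at 0.
Every branch of the negation's tableau closes; the branch above is one of them.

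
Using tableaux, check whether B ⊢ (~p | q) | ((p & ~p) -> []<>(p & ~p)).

Tableau for the negation ~((~p | q) | ((p & ~p) -> []<>(p & ~p))):
1. ~((~p | q) | ((p & ~p) -> []<>(p & ~p))), w0
2. ~(~p | q), w0
3. ~((p & ~p) -> []<>(p & ~p)), w0
4. p, w0
5. ~q, w0
6. p & ~p, w0
7. ~[]<>(p & ~p), w0
8. ~p, w0
Accessibility: w0Rw0
Branch closes: p and ~p both at w0.
All branches of the negation close; one closing branch shown above.

Valid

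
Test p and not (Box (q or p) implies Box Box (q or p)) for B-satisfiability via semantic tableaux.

Satisfiable

1. p and not (Box (q or p) implies Box Box (q or p)), 0
2. p, 0
3. not (Box (q or p) implies Box Box (q or p)), 0
4. Box (q or p), 0
5. not Box Box (q or p), 0
6. q or p, 0
7. not Box (q or p), 1
8. q or p, 1
9. p, 1
10. not (q or p), 2
11. not q, 2
12. not p, 2
Accessibility: 0R0, 0R1, 1R0, 1R1, 1R2, 2R1, 2R2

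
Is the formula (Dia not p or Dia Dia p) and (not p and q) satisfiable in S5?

1. (Dia not p or Dia Dia p) and (not p and q), w0
2. Dia not p or Dia Dia p, w0
3. not p and q, w0
4. not p, w0
5. q, w0
6. Dia Dia p, w0
7. Dia p, w1
8. p, w2
Accessibility: w0Rw0, w0Rw1, w0Rw2, w1Rw0, w1Rw1, w1Rw2, w2Rw0, w2Rw1, w2Rw2

Satisfiable (open branch found)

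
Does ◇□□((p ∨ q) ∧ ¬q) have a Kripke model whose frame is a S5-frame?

1. ◇□□((p ∨ q) ∧ ¬q), 0
2. □□((p ∨ q) ∧ ¬q), 1   [◇-rule on 1: fresh world 1, 0R1]
3. □((p ∨ q) ∧ ¬q), 0   [□-rule on 2 via 1R0]
4. □((p ∨ q) ∧ ¬q), 1   [□-rule on 2 via 1R1]
5. (p ∨ q) ∧ ¬q, 0   [□-rule on 3 via 0R0]
6. p ∨ q, 0   [∧-rule on 5]
7. ¬q, 0   [∧-rule on 5]
8. (p ∨ q) ∧ ¬q, 1   [□-rule on 3 via 0R1]
9. p ∨ q, 1   [∧-rule on 8]
10. ¬q, 1   [∧-rule on 8]
11. p, 0   [∨-rule on 6 (branches; this branch)]
12. p, 1   [∨-rule on 9 (branches; this branch)]
Accessibility: 0R0, 0R1, 1R0, 1R1

Satisfiable (open branch found)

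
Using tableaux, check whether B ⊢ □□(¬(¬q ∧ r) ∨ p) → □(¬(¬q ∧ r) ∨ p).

Valid in B

Tableau for the negation ¬(□□(¬(¬q ∧ r) ∨ p) → □(¬(¬q ∧ r) ∨ p)):
1. ¬(□□(¬(¬q ∧ r) ∨ p) → □(¬(¬q ∧ r) ∨ p)), w0
2. □□(¬(¬q ∧ r) ∨ p), w0
3. ¬□(¬(¬q ∧ r) ∨ p), w0
4. □(¬(¬q ∧ r) ∨ p), w0
5. ¬(¬q ∧ r) ∨ p, w0
6. ¬(¬q ∧ r), w0
7. ¬r, w0
8. ¬(¬(¬q ∧ r) ∨ p), w1
9. ¬q ∧ r, w1
10. ¬p, w1
11. ¬q, w1
12. r, w1
13. □(¬(¬q ∧ r) ∨ p), w1
14. ¬(¬q ∧ r) ∨ p, w1
15. ¬(¬q ∧ r), w1
16. ¬r, w1
Accessibility: w0Rw0, w0Rw1, w1Rw0, w1Rw1
Branch closes: r and ¬r both at w1.
Every branch of the negation's tableau closes; the branch above is one of them.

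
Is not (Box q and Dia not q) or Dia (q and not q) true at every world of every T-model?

Yes, valid

Tableau for the negation not (not (Box q and Dia not q) or Dia (q and not q)):
1. not (not (Box q and Dia not q) or Dia (q and not q)), w0
2. Box q and Dia not q, w0   [neg-or-rule on 1]
3. not Dia (q and not q), w0   [neg-or-rule on 1]
4. Box q, w0   [and-rule on 2]
5. Dia not q, w0   [and-rule on 2]
6. not (q and not q), w0   [neg-Dia-rule on 3 via w0Rw0]
7. q, w0   [Box-rule on 4 via w0Rw0]
8. not q, w1   [Dia-rule on 5: fresh world w1, w0Rw1]
9. not (q and not q), w1   [neg-Dia-rule on 3 via w0Rw1]
10. q, w1   [Box-rule on 4 via w0Rw1]
Accessibility: w0Rw0, w0Rw1, w1Rw1
Branch closes: q and not q both at w1.
All branches of the negation close; one closing branch shown above.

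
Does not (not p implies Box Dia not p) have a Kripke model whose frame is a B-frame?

1. not (not p implies Box Dia not p), w0
2. not p, w0   [neg-implies-rule on 1]
3. not Box Dia not p, w0   [neg-implies-rule on 1]
4. not Dia not p, w1   [neg-Box-rule on 3: fresh world w1, w0Rw1]
5. p, w0   [neg-Dia-rule on 4 via w1Rw0]
Accessibility: w0Rw0, w0Rw1, w1Rw0, w1Rw1
Branch closes: p and not p both at w0.
All branches of the tableau close; one closing branch shown above.

No, unsatisfiable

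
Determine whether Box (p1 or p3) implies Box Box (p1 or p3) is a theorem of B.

Tableau for the negation not (Box (p1 or p3) implies Box Box (p1 or p3)):
1. not (Box (p1 or p3) implies Box Box (p1 or p3)), w0
2. Box (p1 or p3), w0
3. not Box Box (p1 or p3), w0
4. p1 or p3, w0
5. p3, w0
6. not Box (p1 or p3), w1
7. p1 or p3, w1
8. p3, w1
9. not (p1 or p3), w2
10. not p1, w2
11. not p3, w2
Accessibility: w0Rw0, w0Rw1, w1Rw0, w1Rw1, w1Rw2, w2Rw1, w2Rw2
The negation has an open branch (countermodel exists).

Invalid (countermodel exists)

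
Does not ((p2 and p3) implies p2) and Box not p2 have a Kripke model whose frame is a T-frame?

Unsatisfiable (every branch closes)

1. not ((p2 and p3) implies p2) and Box not p2, w0
2. not ((p2 and p3) implies p2), w0
3. Box not p2, w0
4. p2 and p3, w0
5. not p2, w0
6. p2, w0
7. p3, w0
Accessibility: w0Rw0
Branch closes: p2 and not p2 both at w0.
All branches of the tableau close; one closing branch shown above.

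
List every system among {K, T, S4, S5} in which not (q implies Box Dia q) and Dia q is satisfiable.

K, T, S4

S5-tableau for the formula:
1. not (q implies Box Dia q) and Dia q, w0
2. not (q implies Box Dia q), w0   [and-rule on 1]
3. Dia q, w0   [and-rule on 1]
4. q, w0   [neg-implies-rule on 2]
5. not Box Dia q, w0   [neg-implies-rule on 2]
6. q, w1   [Dia-rule on 3: fresh world w1, w0Rw1]
7. not Dia q, w2   [neg-Box-rule on 5: fresh world w2, w0Rw2]
8. not q, w0   [neg-Dia-rule on 7 via w2Rw0]
Accessibility: w0Rw0, w0Rw1, w0Rw2, w1Rw0, w1Rw1, w1Rw2, w2Rw0, w2Rw1, w2Rw2
Branch closes: q and not q both at w0.
Every branch closes (one shown): unsatisfiable in S5.
S4-tableau for the formula:
1. not (q implies Box Dia q) and Dia q, w0
2. not (q implies Box Dia q), w0   [and-rule on 1]
3. Dia q, w0   [and-rule on 1]
4. q, w0   [neg-implies-rule on 2]
5. not Box Dia q, w0   [neg-implies-rule on 2]
6. q, w1   [Dia-rule on 3: fresh world w1, w0Rw1]
7. not Dia q, w2   [neg-Box-rule on 5: fresh world w2, w0Rw2]
8. not q, w2   [neg-Dia-rule on 7 via w2Rw2]
Accessibility: w0Rw0, w0Rw1, w0Rw2, w1Rw1, w2Rw2
Complete open branch: satisfiable in S4, hence also in K, T (this S4-model is also a K-model and a T-model).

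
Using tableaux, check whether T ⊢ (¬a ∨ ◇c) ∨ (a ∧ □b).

Invalid (countermodel exists)

Tableau for the negation ¬((¬a ∨ ◇c) ∨ (a ∧ □b)):
1. ¬((¬a ∨ ◇c) ∨ (a ∧ □b)), w0
2. ¬(¬a ∨ ◇c), w0
3. ¬(a ∧ □b), w0
4. a, w0
5. ¬◇c, w0
6. ¬c, w0
7. ¬□b, w0
8. ¬b, w1
9. ¬c, w1
Accessibility: w0Rw0, w0Rw1, w1Rw1
The negation has an open branch (countermodel exists).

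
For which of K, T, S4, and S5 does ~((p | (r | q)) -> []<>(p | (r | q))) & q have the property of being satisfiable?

S4-tableau for the formula:
1. ~((p | (r | q)) -> []<>(p | (r | q))) & q, 0
2. ~((p | (r | q)) -> []<>(p | (r | q))), 0   [&-rule on 1]
3. q, 0   [&-rule on 1]
4. p | (r | q), 0   [~->-rule on 2]
5. ~[]<>(p | (r | q)), 0   [~->-rule on 2]
6. r | q, 0   [|-rule on 4 (branches; this branch)]
7. ~<>(p | (r | q)), 1   [~[]-rule on 5: fresh world 1, 0R1]
8. ~(p | (r | q)), 1   [~<>-rule on 7 via 1R1]
9. ~p, 1   [~|-rule on 8]
10. ~(r | q), 1   [~|-rule on 8]
11. ~r, 1   [~|-rule on 10]
12. ~q, 1   [~|-rule on 10]
Accessibility: 0R0, 0R1, 1R1
Complete open branch: satisfiable in S4, hence also in K, T (this S4-model is also a K-model and a T-model).
S5-tableau for the formula:
1. ~((p | (r | q)) -> []<>(p | (r | q))) & q, 0
2. ~((p | (r | q)) -> []<>(p | (r | q))), 0   [&-rule on 1]
3. q, 0   [&-rule on 1]
4. p | (r | q), 0   [~->-rule on 2]
5. ~[]<>(p | (r | q)), 0   [~->-rule on 2]
6. r | q, 0   [|-rule on 4 (branches; this branch)]
7. ~<>(p | (r | q)), 1   [~[]-rule on 5: fresh world 1, 0R1]
8. ~(p | (r | q)), 0   [~<>-rule on 7 via 1R0]
9. ~p, 0   [~|-rule on 8]
10. ~(r | q), 0   [~|-rule on 8]
11. ~r, 0   [~|-rule on 10]
12. ~q, 0   [~|-rule on 10]
Accessibility: 0R0, 0R1, 1R0, 1R1
Branch closes: q and ~q both at 0.
Every branch closes (one shown): unsatisfiable in S5.

K, T, S4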